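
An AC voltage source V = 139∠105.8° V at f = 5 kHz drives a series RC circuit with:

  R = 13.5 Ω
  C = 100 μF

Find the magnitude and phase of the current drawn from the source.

Step 1 — Angular frequency: ω = 2π·f = 2π·5000 = 3.142e+04 rad/s.
Step 2 — Component impedances:
  R: Z = R = 13.5 Ω
  C: Z = 1/(jωC) = -j/(ω·C) = 0 - j0.3183 Ω
Step 3 — Series combination: Z_total = R + C = 13.5 - j0.3183 Ω = 13.5∠-1.4° Ω.
Step 4 — Source phasor: V = 139∠105.8° V = -37.85 + j133.7 V.
Step 5 — Ohm's law: I = V / Z_total = (-37.85 + j133.7) / (13.5 - j0.3183) = -3.035 + j9.836 A.
Step 6 — Convert to polar: |I| = 10.29 A, ∠I = 107.2°.

I = 10.29∠107.2° A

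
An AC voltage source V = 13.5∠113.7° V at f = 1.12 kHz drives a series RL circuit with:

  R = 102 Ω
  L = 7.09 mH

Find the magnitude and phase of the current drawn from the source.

Step 1 — Angular frequency: ω = 2π·f = 2π·1120 = 7037 rad/s.
Step 2 — Component impedances:
  R: Z = R = 102 Ω
  L: Z = jωL = j·7037·0.00709 = 0 + j49.89 Ω
Step 3 — Series combination: Z_total = R + L = 102 + j49.89 Ω = 113.5∠26.1° Ω.
Step 4 — Source phasor: V = 13.5∠113.7° V = -5.426 + j12.36 V.
Step 5 — Ohm's law: I = V / Z_total = (-5.426 + j12.36) / (102 + j49.89) = 0.004907 + j0.1188 A.
Step 6 — Convert to polar: |I| = 0.1189 A, ∠I = 87.6°.

I = 0.1189∠87.6° A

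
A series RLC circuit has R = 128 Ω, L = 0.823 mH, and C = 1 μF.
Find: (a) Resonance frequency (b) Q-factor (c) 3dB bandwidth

Step 1 — Resonance: ω₀ = 1/√(LC) = 1/√(0.000823·1e-06) = 3.486e+04 rad/s.
Step 2 — f₀ = ω₀/(2π) = 5548 Hz.
Step 3 — Series Q: Q = ω₀L/R = 3.486e+04·0.000823/128 = 0.2241.
Step 4 — Bandwidth: Δω = ω₀/Q = 1.555e+05 rad/s; BW = Δω/(2π) = 2.475e+04 Hz.

(a) f₀ = 5548 Hz  (b) Q = 0.2241  (c) BW = 2.475e+04 Hz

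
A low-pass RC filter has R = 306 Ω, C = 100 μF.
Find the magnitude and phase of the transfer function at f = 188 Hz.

Step 1 — Angular frequency: ω = 2π·188 = 1181 rad/s.
Step 2 — Transfer function: H(jω) = 1/(1 + jωRC).
Step 3 — Denominator: 1 + jωRC = 1 + j·1181·306·0.0001 = 1 + j36.15.
Step 4 — H = 0.0007648 - j0.02764.
Step 5 — Magnitude: |H| = 0.02766 (-31.2 dB); phase: φ = -88.4°.

|H| = 0.02766 (-31.2 dB), φ = -88.4°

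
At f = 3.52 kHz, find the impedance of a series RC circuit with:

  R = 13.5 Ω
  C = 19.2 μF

Step 1 — Angular frequency: ω = 2π·f = 2π·3520 = 2.212e+04 rad/s.
Step 2 — Component impedances:
  R: Z = R = 13.5 Ω
  C: Z = 1/(jωC) = -j/(ω·C) = 0 - j2.355 Ω
Step 3 — Series combination: Z_total = R + C = 13.5 - j2.355 Ω = 13.7∠-9.9° Ω.

Z = 13.5 - j2.355 Ω = 13.7∠-9.9° Ω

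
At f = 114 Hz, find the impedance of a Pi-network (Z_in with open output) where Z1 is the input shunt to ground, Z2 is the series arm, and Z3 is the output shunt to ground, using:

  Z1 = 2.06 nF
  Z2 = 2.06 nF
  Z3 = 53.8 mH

Step 1 — Angular frequency: ω = 2π·f = 2π·114 = 716.3 rad/s.
Step 2 — Component impedances:
  Z1: Z = 1/(jωC) = -j/(ω·C) = 0 - j6.777e+05 Ω
  Z2: Z = 1/(jωC) = -j/(ω·C) = 0 - j6.777e+05 Ω
  Z3: Z = jωL = j·716.3·0.0538 = 0 + j38.54 Ω
Step 3 — With open output, the series arm Z2 and the output shunt Z3 appear in series to ground: Z2 + Z3 = 0 - j6.777e+05 Ω.
Step 4 — Parallel with input shunt Z1: Z_in = Z1 || (Z2 + Z3) = 0 - j3.388e+05 Ω = 3.388e+05∠-90.0° Ω.

Z = 0 - j3.388e+05 Ω = 3.388e+05∠-90.0° Ω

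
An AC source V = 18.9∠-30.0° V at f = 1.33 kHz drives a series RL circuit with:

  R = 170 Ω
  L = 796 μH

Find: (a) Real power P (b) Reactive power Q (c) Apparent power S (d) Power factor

Step 1 — Angular frequency: ω = 2π·f = 2π·1330 = 8357 rad/s.
Step 2 — Component impedances:
  R: Z = R = 170 Ω
  L: Z = jωL = j·8357·0.000796 = 0 + j6.652 Ω
Step 3 — Series combination: Z_total = R + L = 170 + j6.652 Ω = 170.1∠2.2° Ω.
Step 4 — Source phasor: V = 18.9∠-30.0° V = 16.37 - j9.45 V.
Step 5 — Current: I = V / Z = 0.09396 - j0.05926 A = 0.1111∠-32.2° A.
Step 6 — Complex power: S = V·I* = 2.098 + j0.08209 VA.
Step 7 — Real power: P = Re(S) = 2.098 W.
Step 8 — Reactive power: Q = Im(S) = 0.08209 VAR.
Step 9 — Apparent power: |S| = 2.1 VA.
Step 10 — Power factor: PF = P/|S| = 0.9992 (lagging).

(a) P = 2.098 W  (b) Q = 0.08209 VAR  (c) S = 2.1 VA  (d) PF = 0.9992 (lagging)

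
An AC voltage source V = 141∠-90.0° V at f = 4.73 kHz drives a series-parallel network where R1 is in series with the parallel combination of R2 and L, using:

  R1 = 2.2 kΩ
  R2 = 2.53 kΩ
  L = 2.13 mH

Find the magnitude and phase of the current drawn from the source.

Step 1 — Angular frequency: ω = 2π·f = 2π·4730 = 2.972e+04 rad/s.
Step 2 — Component impedances:
  R1: Z = R = 2200 Ω
  R2: Z = R = 2530 Ω
  L: Z = jωL = j·2.972e+04·0.00213 = 0 + j63.3 Ω
Step 3 — Parallel branch: R2 || L = 1/(1/R2 + 1/L) = 1.583 + j63.26 Ω.
Step 4 — Series with R1: Z_total = R1 + (R2 || L) = 2202 + j63.26 Ω = 2202∠1.6° Ω.
Step 5 — Source phasor: V = 141∠-90.0° V = 0 - j141 V.
Step 6 — Ohm's law: I = V / Z_total = (0 - j141) / (2202 + j63.26) = -0.001839 - j0.06399 A.
Step 7 — Convert to polar: |I| = 0.06402 A, ∠I = -91.6°.

I = 0.06402∠-91.6° A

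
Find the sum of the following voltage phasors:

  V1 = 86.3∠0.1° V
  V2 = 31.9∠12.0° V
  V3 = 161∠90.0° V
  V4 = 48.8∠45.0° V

Step 1 — Convert each phasor to rectangular form:
  V1 = 86.3·(cos(0.1°) + j·sin(0.1°)) = 86.3 + j0.1506 V
  V2 = 31.9·(cos(12.0°) + j·sin(12.0°)) = 31.2 + j6.632 V
  V3 = 161·(cos(90.0°) + j·sin(90.0°)) = 0 + j161 V
  V4 = 48.8·(cos(45.0°) + j·sin(45.0°)) = 34.51 + j34.51 V
Step 2 — Sum components: V_total = 152 + j202.3 V.
Step 3 — Convert to polar: |V_total| = 253 V, ∠V_total = 53.1°.

V_total = 253∠53.1° V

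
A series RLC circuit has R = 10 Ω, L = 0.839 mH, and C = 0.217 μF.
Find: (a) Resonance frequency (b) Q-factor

Step 1 — Resonance condition Im(Z)=0 gives ω₀ = 1/√(LC).
Step 2 — ω₀ = 1/√(0.000839·2.17e-07) = 7.411e+04 rad/s.
Step 3 — f₀ = ω₀/(2π) = 1.18e+04 Hz.
Step 4 — Series Q: Q = ω₀L/R = 7.411e+04·0.000839/10 = 6.218.

(a) f₀ = 1.18e+04 Hz  (b) Q = 6.218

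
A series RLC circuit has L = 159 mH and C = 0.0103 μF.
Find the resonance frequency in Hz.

Step 1 — Resonance condition Im(Z)=0 gives ω₀ = 1/√(LC).
Step 2 — ω₀ = 1/√(0.159·1.03e-08) = 2.471e+04 rad/s.
Step 3 — f₀ = ω₀/(2π) = 3933 Hz.

f₀ = 3933 Hz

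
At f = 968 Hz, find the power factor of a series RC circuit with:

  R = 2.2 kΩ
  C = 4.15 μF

Step 1 — Angular frequency: ω = 2π·f = 2π·968 = 6082 rad/s.
Step 2 — Component impedances:
  R: Z = R = 2200 Ω
  C: Z = 1/(jωC) = -j/(ω·C) = 0 - j39.62 Ω
Step 3 — Series combination: Z_total = R + C = 2200 - j39.62 Ω = 2200∠-1.0° Ω.
Step 4 — Power factor: PF = cos(φ) = Re(Z)/|Z| = 2200/2200.4 = 0.9998.
Step 5 — Type: Im(Z) = -39.62 ⇒ leading (phase φ = -1.0°).

PF = 0.9998 (leading, φ = -1.0°)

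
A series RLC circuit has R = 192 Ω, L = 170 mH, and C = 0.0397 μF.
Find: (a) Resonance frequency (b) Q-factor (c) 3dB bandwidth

Step 1 — Resonance condition Im(Z)=0 gives ω₀ = 1/√(LC).
Step 2 — ω₀ = 1/√(0.17·3.97e-08) = 1.217e+04 rad/s.
Step 3 — f₀ = ω₀/(2π) = 1937 Hz.
Step 4 — Series Q: Q = ω₀L/R = 1.217e+04·0.17/192 = 10.78.
Step 5 — 3dB bandwidth: Δω = ω₀/Q = 1129 rad/s; BW = Δω/(2π) = 179.8 Hz.

(a) f₀ = 1937 Hz  (b) Q = 10.78  (c) BW = 179.8 Hz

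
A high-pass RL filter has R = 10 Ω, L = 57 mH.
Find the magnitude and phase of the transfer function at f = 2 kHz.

Step 1 — Angular frequency: ω = 2π·2000 = 1.257e+04 rad/s.
Step 2 — Transfer function: H(jω) = jωL/(R + jωL).
Step 3 — Numerator jωL = j·716.3; denominator R + jωL = 10 + j716.3.
Step 4 — H = 0.9998 + j0.01396.
Step 5 — Magnitude: |H| = 0.9999 (-0.0 dB); phase: φ = 0.8°.

|H| = 0.9999 (-0.0 dB), φ = 0.8°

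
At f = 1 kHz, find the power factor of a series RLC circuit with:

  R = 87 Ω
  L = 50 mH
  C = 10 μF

Step 1 — Angular frequency: ω = 2π·f = 2π·1000 = 6283 rad/s.
Step 2 — Component impedances:
  R: Z = R = 87 Ω
  L: Z = jωL = j·6283·0.05 = 0 + j314.2 Ω
  C: Z = 1/(jωC) = -j/(ω·C) = 0 - j15.92 Ω
Step 3 — Series combination: Z_total = R + L + C = 87 + j298.2 Ω = 310.7∠73.7° Ω.
Step 4 — Power factor: PF = cos(φ) = Re(Z)/|Z| = 87/310.7 = 0.28.
Step 5 — Type: Im(Z) = 298.2 ⇒ lagging (phase φ = 73.7°).

PF = 0.28 (lagging, φ = 73.7°)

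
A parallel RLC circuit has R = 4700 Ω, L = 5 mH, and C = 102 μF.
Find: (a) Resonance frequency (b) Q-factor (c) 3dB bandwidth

Step 1 — Resonance: ω₀ = 1/√(LC) = 1/√(0.005·0.000102) = 1400 rad/s.
Step 2 — f₀ = ω₀/(2π) = 222.9 Hz.
Step 3 — Parallel Q: Q = R/(ω₀L) = 4700/(1400·0.005) = 671.3.
Step 4 — Bandwidth: Δω = ω₀/Q = 2.086 rad/s; BW = Δω/(2π) = 0.332 Hz.

(a) f₀ = 222.9 Hz  (b) Q = 671.3  (c) BW = 0.332 Hz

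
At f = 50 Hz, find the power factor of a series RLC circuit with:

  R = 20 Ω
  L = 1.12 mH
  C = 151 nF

Step 1 — Angular frequency: ω = 2π·f = 2π·50 = 314.2 rad/s.
Step 2 — Component impedances:
  R: Z = R = 20 Ω
  L: Z = jωL = j·314.2·0.00112 = 0 + j0.3519 Ω
  C: Z = 1/(jωC) = -j/(ω·C) = 0 - j2.108e+04 Ω
Step 3 — Series combination: Z_total = R + L + C = 20 - j2.108e+04 Ω = 2.108e+04∠-89.9° Ω.
Step 4 — Power factor: PF = cos(φ) = Re(Z)/|Z| = 20/2.108e+04 = 0.0009488.
Step 5 — Type: Im(Z) = -2.108e+04 ⇒ leading (phase φ = -89.9°).

PF = 0.0009488 (leading, φ = -89.9°)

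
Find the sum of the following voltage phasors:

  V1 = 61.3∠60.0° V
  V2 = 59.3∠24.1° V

Step 1 — Convert each phasor to rectangular form:
  V1 = 61.3·(cos(60.0°) + j·sin(60.0°)) = 30.65 + j53.09 V
  V2 = 59.3·(cos(24.1°) + j·sin(24.1°)) = 54.13 + j24.21 V
Step 2 — Sum components: V_total = 84.78 + j77.3 V.
Step 3 — Convert to polar: |V_total| = 114.7 V, ∠V_total = 42.4°.

V_total = 114.7∠42.4° V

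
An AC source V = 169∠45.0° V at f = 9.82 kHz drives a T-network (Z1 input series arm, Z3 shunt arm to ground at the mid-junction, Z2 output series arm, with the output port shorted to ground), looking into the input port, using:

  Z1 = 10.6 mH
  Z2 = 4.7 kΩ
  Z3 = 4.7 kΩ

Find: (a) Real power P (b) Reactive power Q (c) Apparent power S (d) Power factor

Step 1 — Angular frequency: ω = 2π·f = 2π·9820 = 6.17e+04 rad/s.
Step 2 — Component impedances:
  Z1: Z = jωL = j·6.17e+04·0.0106 = 0 + j654 Ω
  Z2: Z = R = 4700 Ω
  Z3: Z = R = 4700 Ω
Step 3 — With the output port shorted to ground, the output series arm Z2 runs from the junction to ground; the shunt arm Z3 also runs from the junction to ground. They appear in parallel: Z3 || Z2 = 2350 Ω.
Step 4 — Series with input arm Z1: Z_in = Z1 + (Z3 || Z2) = 2350 + j654 Ω = 2439∠15.6° Ω.
Step 5 — Source phasor: V = 169∠45.0° V = 119.5 + j119.5 V.
Step 6 — Current: I = V / Z = 0.06033 + j0.03406 A = 0.06928∠29.4° A.
Step 7 — Complex power: S = V·I* = 11.28 + j3.139 VA.
Step 8 — Real power: P = Re(S) = 11.28 W.
Step 9 — Reactive power: Q = Im(S) = 3.139 VAR.
Step 10 — Apparent power: |S| = 11.71 VA.
Step 11 — Power factor: PF = P/|S| = 0.9634 (lagging).

(a) P = 11.28 W  (b) Q = 3.139 VAR  (c) S = 11.71 VA  (d) PF = 0.9634 (lagging)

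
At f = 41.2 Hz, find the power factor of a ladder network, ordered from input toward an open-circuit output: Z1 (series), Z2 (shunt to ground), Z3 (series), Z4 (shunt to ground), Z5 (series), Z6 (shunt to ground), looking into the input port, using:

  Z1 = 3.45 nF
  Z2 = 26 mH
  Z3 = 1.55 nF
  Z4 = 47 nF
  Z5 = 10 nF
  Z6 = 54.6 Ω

Step 1 — Angular frequency: ω = 2π·f = 2π·41.2 = 258.9 rad/s.
Step 2 — Component impedances:
  Z1: Z = 1/(jωC) = -j/(ω·C) = 0 - j1.12e+06 Ω
  Z2: Z = jωL = j·258.9·0.026 = 0 + j6.731 Ω
  Z3: Z = 1/(jωC) = -j/(ω·C) = 0 - j2.492e+06 Ω
  Z4: Z = 1/(jωC) = -j/(ω·C) = 0 - j8.219e+04 Ω
  Z5: Z = 1/(jωC) = -j/(ω·C) = 0 - j3.863e+05 Ω
  Z6: Z = R = 54.6 Ω
Step 3 — Ladder network (open output): work backward from the far end, alternating series and parallel combinations. Z_in = 0 - j1.12e+06 Ω = 1.12e+06∠-90.0° Ω.
Step 4 — Power factor: PF = cos(φ) = Re(Z)/|Z| = 1.162e-11/1.12e+06 = 1.037e-17.
Step 5 — Type: Im(Z) = -1.12e+06 ⇒ leading (phase φ = -90.0°).

PF = 1.037e-17 (leading, φ = -90.0°)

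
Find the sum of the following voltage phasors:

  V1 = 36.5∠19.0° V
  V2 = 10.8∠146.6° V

Step 1 — Convert each phasor to rectangular form:
  V1 = 36.5·(cos(19.0°) + j·sin(19.0°)) = 34.51 + j11.88 V
  V2 = 10.8·(cos(146.6°) + j·sin(146.6°)) = -9.016 + j5.945 V
Step 2 — Sum components: V_total = 25.5 + j17.83 V.
Step 3 — Convert to polar: |V_total| = 31.11 V, ∠V_total = 35.0°.

V_total = 31.11∠35.0° V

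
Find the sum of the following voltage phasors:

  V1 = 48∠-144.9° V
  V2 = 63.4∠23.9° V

Step 1 — Convert each phasor to rectangular form:
  V1 = 48·(cos(-144.9°) + j·sin(-144.9°)) = -39.27 - j27.6 V
  V2 = 63.4·(cos(23.9°) + j·sin(23.9°)) = 57.96 + j25.69 V
Step 2 — Sum components: V_total = 18.69 - j1.914 V.
Step 3 — Convert to polar: |V_total| = 18.79 V, ∠V_total = -5.8°.

V_total = 18.79∠-5.8° V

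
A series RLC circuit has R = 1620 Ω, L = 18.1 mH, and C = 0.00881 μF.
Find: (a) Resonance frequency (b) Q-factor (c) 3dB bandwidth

Step 1 — Resonance condition Im(Z)=0 gives ω₀ = 1/√(LC).
Step 2 — ω₀ = 1/√(0.0181·8.81e-09) = 7.919e+04 rad/s.
Step 3 — f₀ = ω₀/(2π) = 1.26e+04 Hz.
Step 4 — Series Q: Q = ω₀L/R = 7.919e+04·0.0181/1620 = 0.8848.
Step 5 — 3dB bandwidth: Δω = ω₀/Q = 8.95e+04 rad/s; BW = Δω/(2π) = 1.424e+04 Hz.

(a) f₀ = 1.26e+04 Hz  (b) Q = 0.8848  (c) BW = 1.424e+04 Hz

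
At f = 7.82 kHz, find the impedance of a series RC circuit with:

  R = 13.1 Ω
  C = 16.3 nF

Step 1 — Angular frequency: ω = 2π·f = 2π·7820 = 4.913e+04 rad/s.
Step 2 — Component impedances:
  R: Z = R = 13.1 Ω
  C: Z = 1/(jωC) = -j/(ω·C) = 0 - j1249 Ω
Step 3 — Series combination: Z_total = R + C = 13.1 - j1249 Ω = 1249∠-89.4° Ω.

Z = 13.1 - j1249 Ω = 1249∠-89.4° Ω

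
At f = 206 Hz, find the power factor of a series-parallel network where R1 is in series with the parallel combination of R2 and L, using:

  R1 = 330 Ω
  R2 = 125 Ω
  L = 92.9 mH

Step 1 — Angular frequency: ω = 2π·f = 2π·206 = 1294 rad/s.
Step 2 — Component impedances:
  R1: Z = R = 330 Ω
  R2: Z = R = 125 Ω
  L: Z = jωL = j·1294·0.0929 = 0 + j120.2 Ω
Step 3 — Parallel branch: R2 || L = 1/(1/R2 + 1/L) = 60.08 + j62.45 Ω.
Step 4 — Series with R1: Z_total = R1 + (R2 || L) = 390.1 + j62.45 Ω = 395∠9.1° Ω.
Step 5 — Power factor: PF = cos(φ) = Re(Z)/|Z| = 390.08/395.04 = 0.9874.
Step 6 — Type: Im(Z) = 62.45 ⇒ lagging (phase φ = 9.1°).

PF = 0.9874 (lagging, φ = 9.1°)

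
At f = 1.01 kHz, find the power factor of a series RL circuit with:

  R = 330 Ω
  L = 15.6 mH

Step 1 — Angular frequency: ω = 2π·f = 2π·1010 = 6346 rad/s.
Step 2 — Component impedances:
  R: Z = R = 330 Ω
  L: Z = jωL = j·6346·0.0156 = 0 + j99 Ω
Step 3 — Series combination: Z_total = R + L = 330 + j99 Ω = 344.5∠16.7° Ω.
Step 4 — Power factor: PF = cos(φ) = Re(Z)/|Z| = 330/344.53 = 0.9578.
Step 5 — Type: Im(Z) = 99 ⇒ lagging (phase φ = 16.7°).

PF = 0.9578 (lagging, φ = 16.7°)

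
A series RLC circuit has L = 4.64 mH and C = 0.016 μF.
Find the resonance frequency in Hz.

Step 1 — Resonance condition Im(Z)=0 gives ω₀ = 1/√(LC).
Step 2 — ω₀ = 1/√(0.00464·1.6e-08) = 1.161e+05 rad/s.
Step 3 — f₀ = ω₀/(2π) = 1.847e+04 Hz.

f₀ = 1.847e+04 Hz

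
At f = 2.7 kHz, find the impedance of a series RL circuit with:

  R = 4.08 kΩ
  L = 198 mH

Step 1 — Angular frequency: ω = 2π·f = 2π·2700 = 1.696e+04 rad/s.
Step 2 — Component impedances:
  R: Z = R = 4080 Ω
  L: Z = jωL = j·1.696e+04·0.198 = 0 + j3359 Ω
Step 3 — Series combination: Z_total = R + L = 4080 + j3359 Ω = 5285∠39.5° Ω.

Z = 4080 + j3359 Ω = 5285∠39.5° Ω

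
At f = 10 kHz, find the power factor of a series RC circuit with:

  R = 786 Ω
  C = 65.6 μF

Step 1 — Angular frequency: ω = 2π·f = 2π·1e+04 = 6.283e+04 rad/s.
Step 2 — Component impedances:
  R: Z = R = 786 Ω
  C: Z = 1/(jωC) = -j/(ω·C) = 0 - j0.2426 Ω
Step 3 — Series combination: Z_total = R + C = 786 - j0.2426 Ω = 786∠-0.0° Ω.
Step 4 — Power factor: PF = cos(φ) = Re(Z)/|Z| = 786/786 = 1.
Step 5 — Type: Im(Z) = -0.2426 ⇒ leading (phase φ = -0.0°).

PF = 1 (leading, φ = -0.0°)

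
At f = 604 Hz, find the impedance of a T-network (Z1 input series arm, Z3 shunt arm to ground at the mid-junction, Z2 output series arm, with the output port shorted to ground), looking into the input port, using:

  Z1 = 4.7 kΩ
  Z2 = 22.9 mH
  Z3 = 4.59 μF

Step 1 — Angular frequency: ω = 2π·f = 2π·604 = 3795 rad/s.
Step 2 — Component impedances:
  Z1: Z = R = 4700 Ω
  Z2: Z = jωL = j·3795·0.0229 = 0 + j86.91 Ω
  Z3: Z = 1/(jωC) = -j/(ω·C) = 0 - j57.41 Ω
Step 3 — With the output port shorted to ground, the output series arm Z2 runs from the junction to ground; the shunt arm Z3 also runs from the junction to ground. They appear in parallel: Z3 || Z2 = 0 - j169.1 Ω.
Step 4 — Series with input arm Z1: Z_in = Z1 + (Z3 || Z2) = 4700 - j169.1 Ω = 4703∠-2.1° Ω.

Z = 4700 - j169.1 Ω = 4703∠-2.1° Ω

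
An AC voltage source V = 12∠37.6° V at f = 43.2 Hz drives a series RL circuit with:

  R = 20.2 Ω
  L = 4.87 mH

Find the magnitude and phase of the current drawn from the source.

Step 1 — Angular frequency: ω = 2π·f = 2π·43.2 = 271.4 rad/s.
Step 2 — Component impedances:
  R: Z = R = 20.2 Ω
  L: Z = jωL = j·271.4·0.00487 = 0 + j1.322 Ω
Step 3 — Series combination: Z_total = R + L = 20.2 + j1.322 Ω = 20.24∠3.7° Ω.
Step 4 — Source phasor: V = 12∠37.6° V = 9.507 + j7.322 V.
Step 5 — Ohm's law: I = V / Z_total = (9.507 + j7.322) / (20.2 + j1.322) = 0.4923 + j0.3302 A.
Step 6 — Convert to polar: |I| = 0.5928 A, ∠I = 33.9°.

I = 0.5928∠33.9° A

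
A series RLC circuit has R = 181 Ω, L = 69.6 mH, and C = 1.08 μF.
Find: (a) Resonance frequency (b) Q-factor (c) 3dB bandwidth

Step 1 — Resonance: ω₀ = 1/√(LC) = 1/√(0.0696·1.08e-06) = 3647 rad/s.
Step 2 — f₀ = ω₀/(2π) = 580.5 Hz.
Step 3 — Series Q: Q = ω₀L/R = 3647·0.0696/181 = 1.403.
Step 4 — Bandwidth: Δω = ω₀/Q = 2601 rad/s; BW = Δω/(2π) = 413.9 Hz.

(a) f₀ = 580.5 Hz  (b) Q = 1.403  (c) BW = 413.9 Hz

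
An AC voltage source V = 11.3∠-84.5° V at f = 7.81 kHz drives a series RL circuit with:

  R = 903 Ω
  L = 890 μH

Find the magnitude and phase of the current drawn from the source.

Step 1 — Angular frequency: ω = 2π·f = 2π·7810 = 4.907e+04 rad/s.
Step 2 — Component impedances:
  R: Z = R = 903 Ω
  L: Z = jωL = j·4.907e+04·0.00089 = 0 + j43.67 Ω
Step 3 — Series combination: Z_total = R + L = 903 + j43.67 Ω = 904.1∠2.8° Ω.
Step 4 — Source phasor: V = 11.3∠-84.5° V = 1.083 - j11.25 V.
Step 5 — Ohm's law: I = V / Z_total = (1.083 - j11.25) / (903 + j43.67) = 0.0005956 - j0.01249 A.
Step 6 — Convert to polar: |I| = 0.0125 A, ∠I = -87.3°.

I = 0.0125∠-87.3° A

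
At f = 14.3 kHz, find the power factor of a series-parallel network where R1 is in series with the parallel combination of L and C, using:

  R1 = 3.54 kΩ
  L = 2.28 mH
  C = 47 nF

Step 1 — Angular frequency: ω = 2π·f = 2π·1.43e+04 = 8.985e+04 rad/s.
Step 2 — Component impedances:
  R1: Z = R = 3540 Ω
  L: Z = jωL = j·8.985e+04·0.00228 = 0 + j204.9 Ω
  C: Z = 1/(jωC) = -j/(ω·C) = 0 - j236.8 Ω
Step 3 — Parallel branch: L || C = 1/(1/L + 1/C) = 0 + j1519 Ω.
Step 4 — Series with R1: Z_total = R1 + (L || C) = 3540 + j1519 Ω = 3852∠23.2° Ω.
Step 5 — Power factor: PF = cos(φ) = Re(Z)/|Z| = 3540/3852 = 0.919.
Step 6 — Type: Im(Z) = 1519 ⇒ lagging (phase φ = 23.2°).

PF = 0.919 (lagging, φ = 23.2°)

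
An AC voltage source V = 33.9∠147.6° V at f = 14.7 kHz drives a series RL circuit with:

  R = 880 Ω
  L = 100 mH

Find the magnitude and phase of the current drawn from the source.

Step 1 — Angular frequency: ω = 2π·f = 2π·1.47e+04 = 9.236e+04 rad/s.
Step 2 — Component impedances:
  R: Z = R = 880 Ω
  L: Z = jωL = j·9.236e+04·0.1 = 0 + j9236 Ω
Step 3 — Series combination: Z_total = R + L = 880 + j9236 Ω = 9278∠84.6° Ω.
Step 4 — Source phasor: V = 33.9∠147.6° V = -28.62 + j18.16 V.
Step 5 — Ohm's law: I = V / Z_total = (-28.62 + j18.16) / (880 + j9236) = 0.001656 + j0.003257 A.
Step 6 — Convert to polar: |I| = 0.003654 A, ∠I = 63.0°.

I = 0.003654∠63.0° A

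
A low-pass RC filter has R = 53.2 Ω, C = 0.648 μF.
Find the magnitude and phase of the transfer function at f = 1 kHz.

Step 1 — Angular frequency: ω = 2π·1000 = 6283 rad/s.
Step 2 — Transfer function: H(jω) = 1/(1 + jωRC).
Step 3 — Denominator: 1 + jωRC = 1 + j·6283·53.2·6.48e-07 = 1 + j0.2166.
Step 4 — H = 0.9552 - j0.2069.
Step 5 — Magnitude: |H| = 0.9773 (-0.2 dB); phase: φ = -12.2°.

|H| = 0.9773 (-0.2 dB), φ = -12.2°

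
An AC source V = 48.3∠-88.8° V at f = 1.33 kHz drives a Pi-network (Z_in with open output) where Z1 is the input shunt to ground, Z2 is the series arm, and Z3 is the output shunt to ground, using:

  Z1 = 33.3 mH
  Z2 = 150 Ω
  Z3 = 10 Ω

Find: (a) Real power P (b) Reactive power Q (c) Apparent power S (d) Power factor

Step 1 — Angular frequency: ω = 2π·f = 2π·1330 = 8357 rad/s.
Step 2 — Component impedances:
  Z1: Z = jωL = j·8357·0.0333 = 0 + j278.3 Ω
  Z2: Z = R = 150 Ω
  Z3: Z = R = 10 Ω
Step 3 — With open output, the series arm Z2 and the output shunt Z3 appear in series to ground: Z2 + Z3 = 160 Ω.
Step 4 — Parallel with input shunt Z1: Z_in = Z1 || (Z2 + Z3) = 120.2 + j69.14 Ω = 138.7∠29.9° Ω.
Step 5 — Source phasor: V = 48.3∠-88.8° V = 1.012 - j48.29 V.
Step 6 — Current: I = V / Z = -0.1672 - j0.3054 A = 0.3482∠-118.7° A.
Step 7 — Complex power: S = V·I* = 14.58 + j8.383 VA.
Step 8 — Real power: P = Re(S) = 14.58 W.
Step 9 — Reactive power: Q = Im(S) = 8.383 VAR.
Step 10 — Apparent power: |S| = 16.82 VA.
Step 11 — Power factor: PF = P/|S| = 0.8669 (lagging).

(a) P = 14.58 W  (b) Q = 8.383 VAR  (c) S = 16.82 VA  (d) PF = 0.8669 (lagging)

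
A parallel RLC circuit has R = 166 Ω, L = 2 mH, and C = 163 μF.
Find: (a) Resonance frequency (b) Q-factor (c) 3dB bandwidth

Step 1 — Resonance: ω₀ = 1/√(LC) = 1/√(0.002·0.000163) = 1751 rad/s.
Step 2 — f₀ = ω₀/(2π) = 278.7 Hz.
Step 3 — Parallel Q: Q = R/(ω₀L) = 166/(1751·0.002) = 47.39.
Step 4 — Bandwidth: Δω = ω₀/Q = 36.96 rad/s; BW = Δω/(2π) = 5.882 Hz.

(a) f₀ = 278.7 Hz  (b) Q = 47.39  (c) BW = 5.882 Hz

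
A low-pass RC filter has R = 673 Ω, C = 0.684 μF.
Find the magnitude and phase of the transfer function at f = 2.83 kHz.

Step 1 — Angular frequency: ω = 2π·2830 = 1.778e+04 rad/s.
Step 2 — Transfer function: H(jω) = 1/(1 + jωRC).
Step 3 — Denominator: 1 + jωRC = 1 + j·1.778e+04·673·6.84e-07 = 1 + j8.185.
Step 4 — H = 0.01471 - j0.1204.
Step 5 — Magnitude: |H| = 0.1213 (-18.3 dB); phase: φ = -83.0°.

|H| = 0.1213 (-18.3 dB), φ = -83.0°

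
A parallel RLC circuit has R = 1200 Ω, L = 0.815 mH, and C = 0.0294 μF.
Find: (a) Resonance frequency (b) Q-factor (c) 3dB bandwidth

Step 1 — Resonance: ω₀ = 1/√(LC) = 1/√(0.000815·2.94e-08) = 2.043e+05 rad/s.
Step 2 — f₀ = ω₀/(2π) = 3.251e+04 Hz.
Step 3 — Parallel Q: Q = R/(ω₀L) = 1200/(2.043e+05·0.000815) = 7.207.
Step 4 — Bandwidth: Δω = ω₀/Q = 2.834e+04 rad/s; BW = Δω/(2π) = 4511 Hz.

(a) f₀ = 3.251e+04 Hz  (b) Q = 7.207  (c) BW = 4511 Hz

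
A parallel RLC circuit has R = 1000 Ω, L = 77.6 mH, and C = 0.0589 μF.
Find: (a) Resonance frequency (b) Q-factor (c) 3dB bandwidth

Step 1 — Resonance: ω₀ = 1/√(LC) = 1/√(0.0776·5.89e-08) = 1.479e+04 rad/s.
Step 2 — f₀ = ω₀/(2π) = 2354 Hz.
Step 3 — Parallel Q: Q = R/(ω₀L) = 1000/(1.479e+04·0.0776) = 0.8712.
Step 4 — Bandwidth: Δω = ω₀/Q = 1.698e+04 rad/s; BW = Δω/(2π) = 2702 Hz.

(a) f₀ = 2354 Hz  (b) Q = 0.8712  (c) BW = 2702 Hz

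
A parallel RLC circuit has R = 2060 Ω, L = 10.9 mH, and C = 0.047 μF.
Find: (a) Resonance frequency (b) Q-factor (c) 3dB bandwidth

Step 1 — Resonance: ω₀ = 1/√(LC) = 1/√(0.0109·4.7e-08) = 4.418e+04 rad/s.
Step 2 — f₀ = ω₀/(2π) = 7032 Hz.
Step 3 — Parallel Q: Q = R/(ω₀L) = 2060/(4.418e+04·0.0109) = 4.278.
Step 4 — Bandwidth: Δω = ω₀/Q = 1.033e+04 rad/s; BW = Δω/(2π) = 1644 Hz.

(a) f₀ = 7032 Hz  (b) Q = 4.278  (c) BW = 1644 Hz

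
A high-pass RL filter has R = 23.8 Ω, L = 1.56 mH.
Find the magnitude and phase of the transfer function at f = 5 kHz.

Step 1 — Angular frequency: ω = 2π·5000 = 3.142e+04 rad/s.
Step 2 — Transfer function: H(jω) = jωL/(R + jωL).
Step 3 — Numerator jωL = j·49.01; denominator R + jωL = 23.8 + j49.01.
Step 4 — H = 0.8092 + j0.393.
Step 5 — Magnitude: |H| = 0.8995 (-0.9 dB); phase: φ = 25.9°.

|H| = 0.8995 (-0.9 dB), φ = 25.9°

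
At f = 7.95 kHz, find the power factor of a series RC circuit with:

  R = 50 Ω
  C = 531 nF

Step 1 — Angular frequency: ω = 2π·f = 2π·7950 = 4.995e+04 rad/s.
Step 2 — Component impedances:
  R: Z = R = 50 Ω
  C: Z = 1/(jωC) = -j/(ω·C) = 0 - j37.7 Ω
Step 3 — Series combination: Z_total = R + C = 50 - j37.7 Ω = 62.62∠-37.0° Ω.
Step 4 — Power factor: PF = cos(φ) = Re(Z)/|Z| = 50/62.62 = 0.7985.
Step 5 — Type: Im(Z) = -37.7 ⇒ leading (phase φ = -37.0°).

PF = 0.7985 (leading, φ = -37.0°)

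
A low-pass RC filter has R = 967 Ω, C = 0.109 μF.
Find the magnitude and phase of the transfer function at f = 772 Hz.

Step 1 — Angular frequency: ω = 2π·772 = 4851 rad/s.
Step 2 — Transfer function: H(jω) = 1/(1 + jωRC).
Step 3 — Denominator: 1 + jωRC = 1 + j·4851·967·1.09e-07 = 1 + j0.5113.
Step 4 — H = 0.7928 - j0.4053.
Step 5 — Magnitude: |H| = 0.8904 (-1.0 dB); phase: φ = -27.1°.

|H| = 0.8904 (-1.0 dB), φ = -27.1°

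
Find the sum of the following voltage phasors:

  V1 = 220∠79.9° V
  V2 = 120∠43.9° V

Step 1 — Convert each phasor to rectangular form:
  V1 = 220·(cos(79.9°) + j·sin(79.9°)) = 38.58 + j216.6 V
  V2 = 120·(cos(43.9°) + j·sin(43.9°)) = 86.47 + j83.21 V
Step 2 — Sum components: V_total = 125 + j299.8 V.
Step 3 — Convert to polar: |V_total| = 324.8 V, ∠V_total = 67.4°.

V_total = 324.8∠67.4° V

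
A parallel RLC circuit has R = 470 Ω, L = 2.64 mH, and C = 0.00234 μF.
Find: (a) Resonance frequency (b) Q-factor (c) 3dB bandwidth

Step 1 — Resonance: ω₀ = 1/√(LC) = 1/√(0.00264·2.34e-09) = 4.023e+05 rad/s.
Step 2 — f₀ = ω₀/(2π) = 6.403e+04 Hz.
Step 3 — Parallel Q: Q = R/(ω₀L) = 470/(4.023e+05·0.00264) = 0.4425.
Step 4 — Bandwidth: Δω = ω₀/Q = 9.093e+05 rad/s; BW = Δω/(2π) = 1.447e+05 Hz.

(a) f₀ = 6.403e+04 Hz  (b) Q = 0.4425  (c) BW = 1.447e+05 Hz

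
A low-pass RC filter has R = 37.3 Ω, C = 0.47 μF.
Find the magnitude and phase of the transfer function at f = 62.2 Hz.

Step 1 — Angular frequency: ω = 2π·62.2 = 390.8 rad/s.
Step 2 — Transfer function: H(jω) = 1/(1 + jωRC).
Step 3 — Denominator: 1 + jωRC = 1 + j·390.8·37.3·4.7e-07 = 1 + j0.006851.
Step 4 — H = 1 - j0.006851.
Step 5 — Magnitude: |H| = 1 (-0.0 dB); phase: φ = -0.4°.

|H| = 1 (-0.0 dB), φ = -0.4°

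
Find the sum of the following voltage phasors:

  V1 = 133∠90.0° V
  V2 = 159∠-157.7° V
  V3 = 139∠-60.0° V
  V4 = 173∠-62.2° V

Step 1 — Convert each phasor to rectangular form:
  V1 = 133·(cos(90.0°) + j·sin(90.0°)) = 0 + j133 V
  V2 = 159·(cos(-157.7°) + j·sin(-157.7°)) = -147.1 - j60.33 V
  V3 = 139·(cos(-60.0°) + j·sin(-60.0°)) = 69.5 - j120.4 V
  V4 = 173·(cos(-62.2°) + j·sin(-62.2°)) = 80.68 - j153 V
Step 2 — Sum components: V_total = 3.077 - j200.7 V.
Step 3 — Convert to polar: |V_total| = 200.8 V, ∠V_total = -89.1°.

V_total = 200.8∠-89.1° V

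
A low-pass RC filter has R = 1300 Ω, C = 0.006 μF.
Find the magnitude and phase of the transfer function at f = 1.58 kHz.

Step 1 — Angular frequency: ω = 2π·1580 = 9927 rad/s.
Step 2 — Transfer function: H(jω) = 1/(1 + jωRC).
Step 3 — Denominator: 1 + jωRC = 1 + j·9927·1300·6e-09 = 1 + j0.07743.
Step 4 — H = 0.994 - j0.07697.
Step 5 — Magnitude: |H| = 0.997 (-0.0 dB); phase: φ = -4.4°.

|H| = 0.997 (-0.0 dB), φ = -4.4°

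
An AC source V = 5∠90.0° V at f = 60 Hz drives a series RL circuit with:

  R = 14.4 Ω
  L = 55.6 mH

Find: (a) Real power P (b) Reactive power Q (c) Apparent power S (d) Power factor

Step 1 — Angular frequency: ω = 2π·f = 2π·60 = 377 rad/s.
Step 2 — Component impedances:
  R: Z = R = 14.4 Ω
  L: Z = jωL = j·377·0.0556 = 0 + j20.96 Ω
Step 3 — Series combination: Z_total = R + L = 14.4 + j20.96 Ω = 25.43∠55.5° Ω.
Step 4 — Source phasor: V = 5∠90.0° V = 0 + j5 V.
Step 5 — Current: I = V / Z = 0.1621 + j0.1113 A = 0.1966∠34.5° A.
Step 6 — Complex power: S = V·I* = 0.5567 + j0.8103 VA.
Step 7 — Real power: P = Re(S) = 0.5567 W.
Step 8 — Reactive power: Q = Im(S) = 0.8103 VAR.
Step 9 — Apparent power: |S| = 0.9831 VA.
Step 10 — Power factor: PF = P/|S| = 0.5662 (lagging).

(a) P = 0.5567 W  (b) Q = 0.8103 VAR  (c) S = 0.9831 VA  (d) PF = 0.5662 (lagging)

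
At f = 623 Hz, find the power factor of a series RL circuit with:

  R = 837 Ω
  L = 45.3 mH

Step 1 — Angular frequency: ω = 2π·f = 2π·623 = 3914 rad/s.
Step 2 — Component impedances:
  R: Z = R = 837 Ω
  L: Z = jωL = j·3914·0.0453 = 0 + j177.3 Ω
Step 3 — Series combination: Z_total = R + L = 837 + j177.3 Ω = 855.6∠12.0° Ω.
Step 4 — Power factor: PF = cos(φ) = Re(Z)/|Z| = 837/855.6 = 0.9783.
Step 5 — Type: Im(Z) = 177.3 ⇒ lagging (phase φ = 12.0°).

PF = 0.9783 (lagging, φ = 12.0°)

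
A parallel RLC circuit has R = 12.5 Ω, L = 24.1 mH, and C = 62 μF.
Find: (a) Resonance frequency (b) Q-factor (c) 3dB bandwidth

Step 1 — Resonance: ω₀ = 1/√(LC) = 1/√(0.0241·6.2e-05) = 818.1 rad/s.
Step 2 — f₀ = ω₀/(2π) = 130.2 Hz.
Step 3 — Parallel Q: Q = R/(ω₀L) = 12.5/(818.1·0.0241) = 0.634.
Step 4 — Bandwidth: Δω = ω₀/Q = 1290 rad/s; BW = Δω/(2π) = 205.4 Hz.

(a) f₀ = 130.2 Hz  (b) Q = 0.634  (c) BW = 205.4 Hz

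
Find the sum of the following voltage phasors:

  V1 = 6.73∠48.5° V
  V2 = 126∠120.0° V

Step 1 — Convert each phasor to rectangular form:
  V1 = 6.73·(cos(48.5°) + j·sin(48.5°)) = 4.459 + j5.04 V
  V2 = 126·(cos(120.0°) + j·sin(120.0°)) = -63 + j109.1 V
Step 2 — Sum components: V_total = -58.54 + j114.2 V.
Step 3 — Convert to polar: |V_total| = 128.3 V, ∠V_total = 117.1°.

V_total = 128.3∠117.1° V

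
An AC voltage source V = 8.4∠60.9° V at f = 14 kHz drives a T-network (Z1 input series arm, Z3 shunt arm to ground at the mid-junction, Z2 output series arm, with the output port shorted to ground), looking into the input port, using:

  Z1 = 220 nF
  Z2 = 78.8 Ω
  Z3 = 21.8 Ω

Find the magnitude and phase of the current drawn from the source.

Step 1 — Angular frequency: ω = 2π·f = 2π·1.4e+04 = 8.796e+04 rad/s.
Step 2 — Component impedances:
  Z1: Z = 1/(jωC) = -j/(ω·C) = 0 - j51.67 Ω
  Z2: Z = R = 78.8 Ω
  Z3: Z = R = 21.8 Ω
Step 3 — With the output port shorted to ground, the output series arm Z2 runs from the junction to ground; the shunt arm Z3 also runs from the junction to ground. They appear in parallel: Z3 || Z2 = 17.08 Ω.
Step 4 — Series with input arm Z1: Z_in = Z1 + (Z3 || Z2) = 17.08 - j51.67 Ω = 54.42∠-71.7° Ω.
Step 5 — Source phasor: V = 8.4∠60.9° V = 4.085 + j7.34 V.
Step 6 — Ohm's law: I = V / Z_total = (4.085 + j7.34) / (17.08 - j51.67) = -0.1045 + j0.1136 A.
Step 7 — Convert to polar: |I| = 0.1543 A, ∠I = 132.6°.

I = 0.1543∠132.6° A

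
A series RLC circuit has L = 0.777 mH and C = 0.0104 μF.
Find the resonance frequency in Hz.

Step 1 — Resonance condition Im(Z)=0 gives ω₀ = 1/√(LC).
Step 2 — ω₀ = 1/√(0.000777·1.04e-08) = 3.518e+05 rad/s.
Step 3 — f₀ = ω₀/(2π) = 5.599e+04 Hz.

f₀ = 5.599e+04 Hz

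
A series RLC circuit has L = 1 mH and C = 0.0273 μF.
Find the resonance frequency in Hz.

Step 1 — Resonance condition Im(Z)=0 gives ω₀ = 1/√(LC).
Step 2 — ω₀ = 1/√(0.001·2.73e-08) = 1.914e+05 rad/s.
Step 3 — f₀ = ω₀/(2π) = 3.046e+04 Hz.

f₀ = 3.046e+04 Hz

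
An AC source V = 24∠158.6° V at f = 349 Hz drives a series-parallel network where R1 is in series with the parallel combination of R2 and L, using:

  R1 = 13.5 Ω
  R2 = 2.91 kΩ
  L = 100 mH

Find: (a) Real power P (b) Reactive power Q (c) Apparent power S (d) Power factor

Step 1 — Angular frequency: ω = 2π·f = 2π·349 = 2193 rad/s.
Step 2 — Component impedances:
  R1: Z = R = 13.5 Ω
  R2: Z = R = 2910 Ω
  L: Z = jωL = j·2193·0.1 = 0 + j219.3 Ω
Step 3 — Parallel branch: R2 || L = 1/(1/R2 + 1/L) = 16.43 + j218 Ω.
Step 4 — Series with R1: Z_total = R1 + (R2 || L) = 29.93 + j218 Ω = 220.1∠82.2° Ω.
Step 5 — Source phasor: V = 24∠158.6° V = -22.35 + j8.757 V.
Step 6 — Current: I = V / Z = 0.02561 + j0.106 A = 0.109∠76.4° A.
Step 7 — Complex power: S = V·I* = 0.3559 + j2.593 VA.
Step 8 — Real power: P = Re(S) = 0.3559 W.
Step 9 — Reactive power: Q = Im(S) = 2.593 VAR.
Step 10 — Apparent power: |S| = 2.617 VA.
Step 11 — Power factor: PF = P/|S| = 0.136 (lagging).

(a) P = 0.3559 W  (b) Q = 2.593 VAR  (c) S = 2.617 VA  (d) PF = 0.136 (lagging)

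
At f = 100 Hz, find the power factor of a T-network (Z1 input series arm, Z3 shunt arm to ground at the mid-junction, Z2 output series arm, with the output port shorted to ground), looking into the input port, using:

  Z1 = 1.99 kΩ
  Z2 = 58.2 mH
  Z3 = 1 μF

Step 1 — Angular frequency: ω = 2π·f = 2π·100 = 628.3 rad/s.
Step 2 — Component impedances:
  Z1: Z = R = 1990 Ω
  Z2: Z = jωL = j·628.3·0.0582 = 0 + j36.57 Ω
  Z3: Z = 1/(jωC) = -j/(ω·C) = 0 - j1592 Ω
Step 3 — With the output port shorted to ground, the output series arm Z2 runs from the junction to ground; the shunt arm Z3 also runs from the junction to ground. They appear in parallel: Z3 || Z2 = 0 + j37.43 Ω.
Step 4 — Series with input arm Z1: Z_in = Z1 + (Z3 || Z2) = 1990 + j37.43 Ω = 1990∠1.1° Ω.
Step 5 — Power factor: PF = cos(φ) = Re(Z)/|Z| = 1990/1990.4 = 0.9998.
Step 6 — Type: Im(Z) = 37.43 ⇒ lagging (phase φ = 1.1°).

PF = 0.9998 (lagging, φ = 1.1°)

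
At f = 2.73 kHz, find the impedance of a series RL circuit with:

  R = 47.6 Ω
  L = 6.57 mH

Step 1 — Angular frequency: ω = 2π·f = 2π·2730 = 1.715e+04 rad/s.
Step 2 — Component impedances:
  R: Z = R = 47.6 Ω
  L: Z = jωL = j·1.715e+04·0.00657 = 0 + j112.7 Ω
Step 3 — Series combination: Z_total = R + L = 47.6 + j112.7 Ω = 122.3∠67.1° Ω.

Z = 47.6 + j112.7 Ω = 122.3∠67.1° Ω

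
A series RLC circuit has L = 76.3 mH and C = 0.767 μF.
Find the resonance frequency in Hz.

Step 1 — Resonance condition Im(Z)=0 gives ω₀ = 1/√(LC).
Step 2 — ω₀ = 1/√(0.0763·7.67e-07) = 4134 rad/s.
Step 3 — f₀ = ω₀/(2π) = 657.9 Hz.

f₀ = 657.9 Hz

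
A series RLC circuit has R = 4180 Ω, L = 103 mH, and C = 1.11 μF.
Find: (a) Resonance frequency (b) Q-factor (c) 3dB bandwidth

Step 1 — Resonance: ω₀ = 1/√(LC) = 1/√(0.103·1.11e-06) = 2957 rad/s.
Step 2 — f₀ = ω₀/(2π) = 470.7 Hz.
Step 3 — Series Q: Q = ω₀L/R = 2957·0.103/4180 = 0.07288.
Step 4 — Bandwidth: Δω = ω₀/Q = 4.058e+04 rad/s; BW = Δω/(2π) = 6459 Hz.

(a) f₀ = 470.7 Hz  (b) Q = 0.07288  (c) BW = 6459 Hz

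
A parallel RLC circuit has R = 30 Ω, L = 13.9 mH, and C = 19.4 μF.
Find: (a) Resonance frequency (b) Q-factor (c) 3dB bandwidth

Step 1 — Resonance: ω₀ = 1/√(LC) = 1/√(0.0139·1.94e-05) = 1926 rad/s.
Step 2 — f₀ = ω₀/(2π) = 306.5 Hz.
Step 3 — Parallel Q: Q = R/(ω₀L) = 30/(1926·0.0139) = 1.121.
Step 4 — Bandwidth: Δω = ω₀/Q = 1718 rad/s; BW = Δω/(2π) = 273.5 Hz.

(a) f₀ = 306.5 Hz  (b) Q = 1.121  (c) BW = 273.5 Hz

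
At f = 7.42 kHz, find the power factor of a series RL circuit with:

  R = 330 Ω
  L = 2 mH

Step 1 — Angular frequency: ω = 2π·f = 2π·7420 = 4.662e+04 rad/s.
Step 2 — Component impedances:
  R: Z = R = 330 Ω
  L: Z = jωL = j·4.662e+04·0.002 = 0 + j93.24 Ω
Step 3 — Series combination: Z_total = R + L = 330 + j93.24 Ω = 342.9∠15.8° Ω.
Step 4 — Power factor: PF = cos(φ) = Re(Z)/|Z| = 330/342.92 = 0.9623.
Step 5 — Type: Im(Z) = 93.24 ⇒ lagging (phase φ = 15.8°).

PF = 0.9623 (lagging, φ = 15.8°)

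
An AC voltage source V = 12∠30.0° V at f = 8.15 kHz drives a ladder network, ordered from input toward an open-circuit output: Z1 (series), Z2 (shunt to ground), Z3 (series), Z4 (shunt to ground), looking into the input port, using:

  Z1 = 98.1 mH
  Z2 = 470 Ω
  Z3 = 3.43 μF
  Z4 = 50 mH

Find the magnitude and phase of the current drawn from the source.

Step 1 — Angular frequency: ω = 2π·f = 2π·8150 = 5.121e+04 rad/s.
Step 2 — Component impedances:
  Z1: Z = jωL = j·5.121e+04·0.0981 = 0 + j5024 Ω
  Z2: Z = R = 470 Ω
  Z3: Z = 1/(jωC) = -j/(ω·C) = 0 - j5.693 Ω
  Z4: Z = jωL = j·5.121e+04·0.05 = 0 + j2560 Ω
Step 3 — Ladder network (open output): work backward from the far end, alternating series and parallel combinations. Z_in = 454.6 + j5107 Ω = 5127∠84.9° Ω.
Step 4 — Source phasor: V = 12∠30.0° V = 10.39 + j6 V.
Step 5 — Ohm's law: I = V / Z_total = (10.39 + j6) / (454.6 + j5107) = 0.001345 - j0.001915 A.
Step 6 — Convert to polar: |I| = 0.00234 A, ∠I = -54.9°.

I = 0.00234∠-54.9° A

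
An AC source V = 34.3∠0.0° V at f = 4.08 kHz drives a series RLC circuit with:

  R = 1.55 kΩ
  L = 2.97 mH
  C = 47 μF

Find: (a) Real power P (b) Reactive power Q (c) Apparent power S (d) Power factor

Step 1 — Angular frequency: ω = 2π·f = 2π·4080 = 2.564e+04 rad/s.
Step 2 — Component impedances:
  R: Z = R = 1550 Ω
  L: Z = jωL = j·2.564e+04·0.00297 = 0 + j76.14 Ω
  C: Z = 1/(jωC) = -j/(ω·C) = 0 - j0.83 Ω
Step 3 — Series combination: Z_total = R + L + C = 1550 + j75.31 Ω = 1552∠2.8° Ω.
Step 4 — Source phasor: V = 34.3∠0.0° V = 34.3 V.
Step 5 — Current: I = V / Z = 0.02208 - j0.001073 A = 0.0221∠-2.8° A.
Step 6 — Complex power: S = V·I* = 0.7572 + j0.03679 VA.
Step 7 — Real power: P = Re(S) = 0.7572 W.
Step 8 — Reactive power: Q = Im(S) = 0.03679 VAR.
Step 9 — Apparent power: |S| = 0.7581 VA.
Step 10 — Power factor: PF = P/|S| = 0.9988 (lagging).

(a) P = 0.7572 W  (b) Q = 0.03679 VAR  (c) S = 0.7581 VA  (d) PF = 0.9988 (lagging)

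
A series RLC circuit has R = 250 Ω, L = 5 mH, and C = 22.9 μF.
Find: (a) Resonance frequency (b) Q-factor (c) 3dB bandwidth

Step 1 — Resonance: ω₀ = 1/√(LC) = 1/√(0.005·2.29e-05) = 2955 rad/s.
Step 2 — f₀ = ω₀/(2π) = 470.3 Hz.
Step 3 — Series Q: Q = ω₀L/R = 2955·0.005/250 = 0.05911.
Step 4 — Bandwidth: Δω = ω₀/Q = 5e+04 rad/s; BW = Δω/(2π) = 7958 Hz.

(a) f₀ = 470.3 Hz  (b) Q = 0.05911  (c) BW = 7958 Hz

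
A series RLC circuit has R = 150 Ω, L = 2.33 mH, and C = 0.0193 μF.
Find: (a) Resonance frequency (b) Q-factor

Step 1 — Resonance condition Im(Z)=0 gives ω₀ = 1/√(LC).
Step 2 — ω₀ = 1/√(0.00233·1.93e-08) = 1.491e+05 rad/s.
Step 3 — f₀ = ω₀/(2π) = 2.373e+04 Hz.
Step 4 — Series Q: Q = ω₀L/R = 1.491e+05·0.00233/150 = 2.316.

(a) f₀ = 2.373e+04 Hz  (b) Q = 2.316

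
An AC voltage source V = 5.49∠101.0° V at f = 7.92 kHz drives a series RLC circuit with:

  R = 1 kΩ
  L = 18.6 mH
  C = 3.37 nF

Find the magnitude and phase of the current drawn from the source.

Step 1 — Angular frequency: ω = 2π·f = 2π·7920 = 4.976e+04 rad/s.
Step 2 — Component impedances:
  R: Z = R = 1000 Ω
  L: Z = jωL = j·4.976e+04·0.0186 = 0 + j925.6 Ω
  C: Z = 1/(jωC) = -j/(ω·C) = 0 - j5963 Ω
Step 3 — Series combination: Z_total = R + L + C = 1000 - j5037 Ω = 5136∠-78.8° Ω.
Step 4 — Source phasor: V = 5.49∠101.0° V = -1.048 + j5.389 V.
Step 5 — Ohm's law: I = V / Z_total = (-1.048 + j5.389) / (1000 - j5037) = -0.001069 + j4.255e-06 A.
Step 6 — Convert to polar: |I| = 0.001069 A, ∠I = 179.8°.

I = 0.001069∠179.8° A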